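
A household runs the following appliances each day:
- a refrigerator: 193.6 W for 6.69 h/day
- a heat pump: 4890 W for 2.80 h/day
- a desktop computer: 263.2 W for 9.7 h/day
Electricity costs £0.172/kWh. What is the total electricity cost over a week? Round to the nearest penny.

£21.12

refrigerator: 193.6 W × 6.69 h × 7 d = 9,066 Wh = 9.066 kWh
heat pump: 4890 W × 2.80 h × 7 d = 95,844 Wh = 95.84 kWh
desktop computer: 263.2 W × 9.7 h × 7 d = 17,871 Wh = 17.87 kWh
Total energy = 9.066 + 95.84 + 17.87 = 122.8 kWh
Cost = 122.8 kWh × £0.172 = £21.12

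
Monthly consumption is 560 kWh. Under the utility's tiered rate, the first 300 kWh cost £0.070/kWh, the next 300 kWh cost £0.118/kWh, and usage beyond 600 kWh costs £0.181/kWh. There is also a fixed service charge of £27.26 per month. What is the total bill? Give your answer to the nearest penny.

First 300 kWh × £0.070 = £21.00
Next 260 kWh × £0.118 = £30.68
Remaining tier: 0 kWh (not reached)
Energy charge = £51.68; + service £27.26 = £78.94

£78.94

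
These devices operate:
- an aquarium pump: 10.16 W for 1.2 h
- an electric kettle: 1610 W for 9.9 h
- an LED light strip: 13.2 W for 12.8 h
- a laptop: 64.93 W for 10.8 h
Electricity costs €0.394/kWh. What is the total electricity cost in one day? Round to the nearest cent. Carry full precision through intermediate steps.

aquarium pump: 10.16 W × 1.2 h = 12 Wh = 0.01219 kWh
electric kettle: 1610 W × 9.9 h = 15,939 Wh = 15.94 kWh
LED light strip: 13.2 W × 12.8 h = 169 Wh = 0.169 kWh
laptop: 64.93 W × 10.8 h = 701 Wh = 0.7012 kWh
Total energy = 0.01219 + 15.94 + 0.169 + 0.7012 = 16.82 kWh
Cost = 16.82 kWh × €0.394 = €6.63

€6.63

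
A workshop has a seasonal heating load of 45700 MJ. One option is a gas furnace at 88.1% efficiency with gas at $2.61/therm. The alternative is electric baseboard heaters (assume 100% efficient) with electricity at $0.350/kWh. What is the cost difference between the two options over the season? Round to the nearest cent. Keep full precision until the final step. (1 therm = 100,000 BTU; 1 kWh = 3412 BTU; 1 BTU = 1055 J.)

Heat load = 45700 MJ = 45,700,000,000 J / 1055 = 43,317,536 BTU
Gas: input = 43,317,536 / 0.881 = 49,168,599 BTU = 491.7 therm → 491.7 × $2.61 = $1,283.30
Electric: 43,317,536 BTU / 3412 = 12,700 kWh → × $0.350 = $4,443.48
Difference = |$1,283.30 − $4,443.48| = $3,160.17

$3160.17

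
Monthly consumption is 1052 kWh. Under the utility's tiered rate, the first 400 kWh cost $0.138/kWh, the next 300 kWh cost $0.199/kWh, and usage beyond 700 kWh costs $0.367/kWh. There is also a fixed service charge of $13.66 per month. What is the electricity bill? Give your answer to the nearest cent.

First 400 kWh × $0.138 = $55.20
Next 300 kWh × $0.199 = $59.70
Remaining 352 kWh × $0.367 = $129.18
Energy charge = $244.08; + service $13.66 = $257.74

$257.74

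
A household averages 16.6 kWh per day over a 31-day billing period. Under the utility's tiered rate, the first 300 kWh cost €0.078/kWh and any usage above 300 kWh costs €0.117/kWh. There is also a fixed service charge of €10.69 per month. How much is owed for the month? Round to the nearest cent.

€59.20

Usage = 16.6 kWh/day × 31 days = 514.6 kWh
First 300 kWh × €0.078 = €23.40
Remaining 214.6 kWh × €0.117 = €25.11
Energy charge = €48.51; + service €10.69 = €59.20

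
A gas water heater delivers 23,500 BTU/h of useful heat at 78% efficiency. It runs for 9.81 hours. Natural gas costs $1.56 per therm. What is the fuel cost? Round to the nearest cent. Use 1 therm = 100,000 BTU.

Heat delivered = 23,500 BTU/h × 9.81 h = 230,535 BTU
Gas input = 230,535 / 0.78 = 295,558 BTU
= 295,558 / 100,000 = 2.956 therm
Cost = 2.956 × $1.56/therm = $4.61

$4.61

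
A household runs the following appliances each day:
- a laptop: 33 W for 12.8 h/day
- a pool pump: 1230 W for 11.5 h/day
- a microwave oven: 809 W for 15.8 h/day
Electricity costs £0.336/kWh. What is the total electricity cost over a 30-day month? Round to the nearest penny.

£275.68

laptop: 33 W × 12.8 h × 30 d = 12,672 Wh = 12.67 kWh
pool pump: 1230 W × 11.5 h × 30 d = 424,350 Wh = 424.4 kWh
microwave oven: 809 W × 15.8 h × 30 d = 383,466 Wh = 383.5 kWh
Total energy = 12.67 + 424.4 + 383.5 = 820.5 kWh
Cost = 820.5 kWh × £0.336 = £275.68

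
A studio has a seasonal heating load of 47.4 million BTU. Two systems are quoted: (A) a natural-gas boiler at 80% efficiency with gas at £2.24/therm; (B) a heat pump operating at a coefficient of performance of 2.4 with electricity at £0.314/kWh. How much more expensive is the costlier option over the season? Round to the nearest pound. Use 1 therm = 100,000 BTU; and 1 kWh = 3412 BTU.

£490

Heat load = 47.4 × 10⁶ BTU = 47,400,000 BTU
Gas: input = 47,400,000 / 0.80 = 59,250,000 BTU = 592.5 therm → 592.5 × £2.24 = £1,327.20
Heat pump: 47,400,000 BTU / 3412 = 13,890 kWh heat; / 2.4 = 5,788 kWh in → × £0.314 = £1,817.56
Difference = |£1,327.20 − £1,817.56| = £490.36 ≈ £490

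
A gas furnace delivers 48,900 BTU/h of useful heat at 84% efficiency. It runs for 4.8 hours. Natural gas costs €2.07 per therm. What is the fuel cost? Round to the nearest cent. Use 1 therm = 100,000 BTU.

Heat delivered = 48,900 BTU/h × 4.8 h = 234,720 BTU
Gas input = 234,720 / 0.84 = 279,429 BTU
= 279,429 / 100,000 = 2.794 therm
Cost = 2.794 × €2.07/therm = €5.78

€5.78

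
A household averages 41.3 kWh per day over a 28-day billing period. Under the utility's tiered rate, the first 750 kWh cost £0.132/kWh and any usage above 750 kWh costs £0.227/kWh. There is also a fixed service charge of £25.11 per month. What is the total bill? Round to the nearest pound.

Usage = 41.3 kWh/day × 28 days = 1156.4 kWh
First 750 kWh × £0.132 = £99.00
Remaining 406.4 kWh × £0.227 = £92.25
Energy charge = £191.25; + service £25.11 = £216.36 ≈ £216

£216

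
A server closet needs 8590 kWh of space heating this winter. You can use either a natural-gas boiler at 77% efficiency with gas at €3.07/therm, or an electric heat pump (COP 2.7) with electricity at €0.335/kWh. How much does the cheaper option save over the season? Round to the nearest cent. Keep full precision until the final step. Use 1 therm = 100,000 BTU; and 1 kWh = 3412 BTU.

Heat load = 8590 kWh × 3412 = 29,309,080 BTU
Gas: input = 29,309,080 / 0.77 = 38,063,740 BTU = 380.6 therm → 380.6 × €3.07 = €1,168.56
Heat pump: 29,309,080 BTU / 3412 = 8,590 kWh heat; / 2.7 = 3,181 kWh in → × €0.335 = €1,065.80
Difference = |€1,168.56 − €1,065.80| = €102.76

€102.76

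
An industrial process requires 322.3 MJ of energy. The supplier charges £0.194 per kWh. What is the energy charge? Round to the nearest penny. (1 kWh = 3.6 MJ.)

£17.37

322.3 MJ × (0.27778 kWh/MJ) = 89.53 kWh
Cost = 89.53 kWh × £0.194/kWh = £17.37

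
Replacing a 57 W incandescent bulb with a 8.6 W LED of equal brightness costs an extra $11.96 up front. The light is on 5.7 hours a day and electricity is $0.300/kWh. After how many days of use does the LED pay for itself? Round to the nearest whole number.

Power saved = 57 − 8.6 = 48.4 W
Daily energy saved = 48.4 W × 5.7 h = 275.9 Wh = 0.27588 kWh
Daily savings = 0.27588 × $0.300 = $0.0828
Payback = $11.96 / $0.0828 per day = 144.5 days

145 days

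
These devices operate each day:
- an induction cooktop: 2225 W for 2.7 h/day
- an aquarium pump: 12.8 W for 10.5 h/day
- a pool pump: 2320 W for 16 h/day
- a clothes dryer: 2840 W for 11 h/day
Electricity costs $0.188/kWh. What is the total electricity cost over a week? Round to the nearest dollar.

$98

induction cooktop: 2225 W × 2.7 h × 7 d = 42,052 Wh = 42.05 kWh
aquarium pump: 12.8 W × 10.5 h × 7 d = 941 Wh = 0.9408 kWh
pool pump: 2320 W × 16 h × 7 d = 259,840 Wh = 259.8 kWh
clothes dryer: 2840 W × 11 h × 7 d = 218,680 Wh = 218.7 kWh
Total energy = 42.05 + 0.9408 + 259.8 + 218.7 = 521.5 kWh
Cost = 521.5 kWh × $0.188 = $98.04 ≈ $98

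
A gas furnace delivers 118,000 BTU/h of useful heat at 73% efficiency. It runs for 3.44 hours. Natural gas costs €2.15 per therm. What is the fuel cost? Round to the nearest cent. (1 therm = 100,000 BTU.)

€11.96

Heat delivered = 118,000 BTU/h × 3.44 h = 405,920 BTU
Gas input = 405,920 / 0.73 = 556,055 BTU
= 556,055 / 100,000 = 5.561 therm
Cost = 5.561 × €2.15/therm = €11.96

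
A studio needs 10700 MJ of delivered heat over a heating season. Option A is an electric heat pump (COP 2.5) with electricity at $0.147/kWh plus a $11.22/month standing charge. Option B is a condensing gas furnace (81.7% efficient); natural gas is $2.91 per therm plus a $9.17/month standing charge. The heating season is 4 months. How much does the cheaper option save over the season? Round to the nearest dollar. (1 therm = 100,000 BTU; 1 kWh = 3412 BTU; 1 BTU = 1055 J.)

$178

Heat load = 10700 MJ = 10,700,000,000 J / 1055 = 10,142,180 BTU
Gas: input = 10,142,180 / 0.817 = 12,413,929 BTU = 124.1 therm → 124.1 × $2.91 = $361.25; + 4 × $9.17 standing = $397.93
Heat pump: 10,142,180 BTU / 3412 = 2,973 kWh heat; / 2.5 = 1,189 kWh in → × $0.147 = $174.78; + 4 × $11.22 standing = $219.66
Difference = |$397.93 − $219.66| = $178.26 ≈ $178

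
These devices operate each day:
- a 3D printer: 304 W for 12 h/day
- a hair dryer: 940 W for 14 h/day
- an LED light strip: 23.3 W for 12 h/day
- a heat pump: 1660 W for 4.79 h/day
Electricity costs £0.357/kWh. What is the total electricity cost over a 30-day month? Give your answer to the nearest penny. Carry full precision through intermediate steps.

3D printer: 304 W × 12 h × 30 d = 109,440 Wh = 109.4 kWh
hair dryer: 940 W × 14 h × 30 d = 394,800 Wh = 394.8 kWh
LED light strip: 23.3 W × 12 h × 30 d = 8,388 Wh = 8.388 kWh
heat pump: 1660 W × 4.79 h × 30 d = 238,542 Wh = 238.5 kWh
Total energy = 109.4 + 394.8 + 8.388 + 238.5 = 751.2 kWh
Cost = 751.2 kWh × £0.357 = £268.17

£268.17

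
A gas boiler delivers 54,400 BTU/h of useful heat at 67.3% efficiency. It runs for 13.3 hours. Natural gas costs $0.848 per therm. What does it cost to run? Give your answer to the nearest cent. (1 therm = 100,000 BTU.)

Heat delivered = 54,400 BTU/h × 13.3 h = 723,520 BTU
Gas input = 723,520 / 0.673 = 1,075,067 BTU
= 1,075,067 / 100,000 = 10.75 therm
Cost = 10.75 × $0.848/therm = $9.12

$9.12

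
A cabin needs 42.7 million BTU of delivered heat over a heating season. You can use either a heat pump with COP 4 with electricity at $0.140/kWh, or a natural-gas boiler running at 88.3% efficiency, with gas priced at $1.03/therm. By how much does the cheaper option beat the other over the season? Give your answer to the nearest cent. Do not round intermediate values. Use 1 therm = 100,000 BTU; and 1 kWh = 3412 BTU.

$60.07

Heat load = 42.7 × 10⁶ BTU = 42,700,000 BTU
Gas: input = 42,700,000 / 0.883 = 48,357,871 BTU = 483.6 therm → 483.6 × $1.03 = $498.09
Heat pump: 42,700,000 BTU / 3412 = 12,510 kWh heat; / 4 = 3,129 kWh in → × $0.140 = $438.01
Difference = |$498.09 − $438.01| = $60.07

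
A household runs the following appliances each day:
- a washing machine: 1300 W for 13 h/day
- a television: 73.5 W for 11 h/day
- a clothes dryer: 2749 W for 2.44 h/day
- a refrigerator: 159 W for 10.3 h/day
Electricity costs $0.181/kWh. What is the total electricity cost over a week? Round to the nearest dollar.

$33

washing machine: 1300 W × 13 h × 7 d = 118,300 Wh = 118.3 kWh
television: 73.5 W × 11 h × 7 d = 5,660 Wh = 5.66 kWh
clothes dryer: 2749 W × 2.44 h × 7 d = 46,953 Wh = 46.95 kWh
refrigerator: 159 W × 10.3 h × 7 d = 11,464 Wh = 11.46 kWh
Total energy = 118.3 + 5.66 + 46.95 + 11.46 = 182.4 kWh
Cost = 182.4 kWh × $0.181 = $33.01 ≈ $33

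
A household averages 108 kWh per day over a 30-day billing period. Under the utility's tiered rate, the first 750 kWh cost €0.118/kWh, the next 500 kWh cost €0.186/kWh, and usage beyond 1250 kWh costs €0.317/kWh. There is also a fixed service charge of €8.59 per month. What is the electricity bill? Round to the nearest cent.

Usage = 108 kWh/day × 30 days = 3240 kWh
First 750 kWh × €0.118 = €88.50
Next 500 kWh × €0.186 = €93.00
Remaining 1990 kWh × €0.317 = €630.83
Energy charge = €812.33; + service €8.59 = €820.92

€820.92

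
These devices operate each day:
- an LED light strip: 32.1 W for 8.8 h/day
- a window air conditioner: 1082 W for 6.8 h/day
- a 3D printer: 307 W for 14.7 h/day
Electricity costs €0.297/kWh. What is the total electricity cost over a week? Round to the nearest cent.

LED light strip: 32.1 W × 8.8 h × 7 d = 1,977 Wh = 1.977 kWh
window air conditioner: 1082 W × 6.8 h × 7 d = 51,503 Wh = 51.5 kWh
3D printer: 307 W × 14.7 h × 7 d = 31,590 Wh = 31.59 kWh
Total energy = 1.977 + 51.5 + 31.59 = 85.07 kWh
Cost = 85.07 kWh × €0.297 = €25.27

€25.27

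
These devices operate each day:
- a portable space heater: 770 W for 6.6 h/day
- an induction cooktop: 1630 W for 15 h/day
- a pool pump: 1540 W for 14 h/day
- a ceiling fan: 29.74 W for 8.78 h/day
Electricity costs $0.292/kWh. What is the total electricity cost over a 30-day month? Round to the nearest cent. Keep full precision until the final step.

$449.85

portable space heater: 770 W × 6.6 h × 30 d = 152,460 Wh = 152.5 kWh
induction cooktop: 1630 W × 15 h × 30 d = 733,500 Wh = 733.5 kWh
pool pump: 1540 W × 14 h × 30 d = 646,800 Wh = 646.8 kWh
ceiling fan: 29.74 W × 8.78 h × 30 d = 7,834 Wh = 7.834 kWh
Total energy = 152.5 + 733.5 + 646.8 + 7.834 = 1,541 kWh
Cost = 1,541 kWh × $0.292 = $449.85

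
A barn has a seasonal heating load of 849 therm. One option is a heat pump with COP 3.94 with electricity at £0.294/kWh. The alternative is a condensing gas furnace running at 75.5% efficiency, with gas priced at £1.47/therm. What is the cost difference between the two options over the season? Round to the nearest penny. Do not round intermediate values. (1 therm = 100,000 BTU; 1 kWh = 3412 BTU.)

Heat load = 849 therm × 100,000 = 84,900,000 BTU
Gas: input = 84,900,000 / 0.755 = 112,450,331 BTU = 1,125 therm → 1,125 × £1.47 = £1,653.02
Heat pump: 84,900,000 BTU / 3412 = 24,880 kWh heat; / 3.94 = 6,315 kWh in → × £0.294 = £1,856.73
Difference = |£1,653.02 − £1,856.73| = £203.71

£203.71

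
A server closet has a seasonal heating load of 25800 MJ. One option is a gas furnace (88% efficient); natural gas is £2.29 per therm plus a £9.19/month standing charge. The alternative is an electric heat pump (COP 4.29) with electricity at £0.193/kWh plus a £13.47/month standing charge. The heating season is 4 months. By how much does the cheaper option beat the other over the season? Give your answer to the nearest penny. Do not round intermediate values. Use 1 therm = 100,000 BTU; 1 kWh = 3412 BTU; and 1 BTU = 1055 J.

£296.82

Heat load = 25800 MJ = 25,800,000,000 J / 1055 = 24,454,976 BTU
Gas: input = 24,454,976 / 0.88 = 27,789,746 BTU = 277.9 therm → 277.9 × £2.29 = £636.39; + 4 × £9.19 standing = £673.15
Heat pump: 24,454,976 BTU / 3412 = 7,167 kWh heat; / 4.29 = 1,671 kWh in → × £0.193 = £322.45; + 4 × £13.47 standing = £376.33
Difference = |£673.15 − £376.33| = £296.82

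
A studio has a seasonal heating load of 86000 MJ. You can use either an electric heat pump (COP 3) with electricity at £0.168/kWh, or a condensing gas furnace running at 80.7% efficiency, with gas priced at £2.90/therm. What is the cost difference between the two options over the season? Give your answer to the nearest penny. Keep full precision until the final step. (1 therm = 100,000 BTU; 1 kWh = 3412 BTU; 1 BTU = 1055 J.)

£1591.44

Heat load = 86000 MJ = 86,000,000,000 J / 1055 = 81,516,588 BTU
Gas: input = 81,516,588 / 0.807 = 101,011,881 BTU = 1,010 therm → 1,010 × £2.90 = £2,929.34
Heat pump: 81,516,588 BTU / 3412 = 23,890 kWh heat; / 3 = 7,964 kWh in → × £0.168 = £1,337.90
Difference = |£2,929.34 − £1,337.90| = £1,591.44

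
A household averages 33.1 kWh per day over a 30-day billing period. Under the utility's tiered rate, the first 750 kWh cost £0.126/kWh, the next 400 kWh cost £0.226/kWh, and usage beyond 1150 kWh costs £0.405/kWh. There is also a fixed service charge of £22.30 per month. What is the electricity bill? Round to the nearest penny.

Usage = 33.1 kWh/day × 30 days = 993 kWh
First 750 kWh × £0.126 = £94.50
Next 243 kWh × £0.226 = £54.92
Remaining tier: 0 kWh (not reached)
Energy charge = £149.42; + service £22.30 = £171.72

£171.72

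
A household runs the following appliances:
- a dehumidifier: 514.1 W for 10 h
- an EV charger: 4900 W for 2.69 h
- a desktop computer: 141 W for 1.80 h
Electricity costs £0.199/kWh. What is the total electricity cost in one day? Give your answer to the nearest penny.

£3.70

dehumidifier: 514.1 W × 10 h = 5,141 Wh = 5.141 kWh
EV charger: 4900 W × 2.69 h = 13,181 Wh = 13.18 kWh
desktop computer: 141 W × 1.80 h = 254 Wh = 0.2538 kWh
Total energy = 5.141 + 13.18 + 0.2538 = 18.58 kWh
Cost = 18.58 kWh × £0.199 = £3.70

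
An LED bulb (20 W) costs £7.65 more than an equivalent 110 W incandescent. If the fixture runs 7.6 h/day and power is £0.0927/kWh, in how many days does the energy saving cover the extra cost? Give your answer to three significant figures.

121 days

Power saved = 110 − 20 = 90 W
Daily energy saved = 90 W × 7.6 h = 684 Wh = 0.684 kWh
Daily savings = 0.684 × £0.0927 = £0.0634
Payback = £7.65 / £0.0634 per day = 120.6 days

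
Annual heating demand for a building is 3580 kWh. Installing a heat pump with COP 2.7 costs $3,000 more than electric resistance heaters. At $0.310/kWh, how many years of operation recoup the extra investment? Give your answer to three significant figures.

4.29 years

Resistance: 3580 kWh × $0.310 = $1,109.80/yr
Heat pump: 3580 / 2.7 = 1326 kWh in → × $0.310 = $411.04/yr
Annual savings = $698.76
Payback = $3,000 / $698.76 = 4.29 years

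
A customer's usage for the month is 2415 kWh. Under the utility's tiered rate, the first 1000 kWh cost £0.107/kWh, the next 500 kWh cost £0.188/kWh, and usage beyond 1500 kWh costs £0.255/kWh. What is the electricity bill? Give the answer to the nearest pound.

First 1000 kWh × £0.107 = £107.00
Next 500 kWh × £0.188 = £94.00
Remaining 915 kWh × £0.255 = £233.33
Total = £434.33 ≈ £434

£434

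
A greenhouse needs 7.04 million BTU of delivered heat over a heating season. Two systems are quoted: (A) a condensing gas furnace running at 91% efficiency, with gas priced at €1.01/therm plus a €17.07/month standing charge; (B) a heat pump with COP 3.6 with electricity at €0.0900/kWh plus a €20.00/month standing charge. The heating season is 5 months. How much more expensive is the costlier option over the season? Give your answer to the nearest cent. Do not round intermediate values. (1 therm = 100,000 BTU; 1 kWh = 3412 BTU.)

€11.90

Heat load = 7.04 × 10⁶ BTU = 7,040,000 BTU
Gas: input = 7,040,000 / 0.910 = 7,736,264 BTU = 77.36 therm → 77.36 × €1.01 = €78.14; + 5 × €17.07 standing = €163.49
Heat pump: 7,040,000 BTU / 3412 = 2,063 kWh heat; / 3.6 = 573.1 kWh in → × €0.0900 = €51.58; + 5 × €20.00 standing = €151.58
Difference = |€163.49 − €151.58| = €11.90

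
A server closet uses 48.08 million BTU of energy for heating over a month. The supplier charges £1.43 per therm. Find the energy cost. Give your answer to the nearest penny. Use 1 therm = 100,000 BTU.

48.08 million BTU × (10 therm/million BTU) = 480.8 therm
Cost = 480.8 therm × £1.43/therm = £687.54

£687.54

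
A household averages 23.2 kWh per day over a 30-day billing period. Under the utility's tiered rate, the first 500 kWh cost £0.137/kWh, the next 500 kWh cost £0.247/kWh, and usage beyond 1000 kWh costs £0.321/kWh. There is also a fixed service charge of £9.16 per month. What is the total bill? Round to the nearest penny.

Usage = 23.2 kWh/day × 30 days = 696 kWh
First 500 kWh × £0.137 = £68.50
Next 196 kWh × £0.247 = £48.41
Remaining tier: 0 kWh (not reached)
Energy charge = £116.91; + service £9.16 = £126.07

£126.07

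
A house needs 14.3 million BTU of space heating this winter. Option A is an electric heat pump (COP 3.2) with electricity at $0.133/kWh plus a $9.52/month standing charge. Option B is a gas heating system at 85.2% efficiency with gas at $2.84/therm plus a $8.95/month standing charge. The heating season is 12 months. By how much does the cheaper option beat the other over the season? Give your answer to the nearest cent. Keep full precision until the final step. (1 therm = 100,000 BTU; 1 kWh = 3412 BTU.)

$295.63

Heat load = 14.3 × 10⁶ BTU = 14,300,000 BTU
Gas: input = 14,300,000 / 0.852 = 16,784,038 BTU = 167.8 therm → 167.8 × $2.84 = $476.67; + 12 × $8.95 standing = $584.07
Heat pump: 14,300,000 BTU / 3412 = 4,191 kWh heat; / 3.2 = 1,310 kWh in → × $0.133 = $174.19; + 12 × $9.52 standing = $288.43
Difference = |$584.07 − $288.43| = $295.63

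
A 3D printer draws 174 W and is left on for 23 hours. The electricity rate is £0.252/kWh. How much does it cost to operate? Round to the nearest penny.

£1.01

Energy = 174 W × 23 h = 4,002 Wh = 4.002 kWh
Cost = 4.002 kWh × £0.252/kWh = £1.01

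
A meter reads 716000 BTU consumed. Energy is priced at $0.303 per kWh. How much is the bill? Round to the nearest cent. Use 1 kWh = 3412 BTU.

$63.58

716000 BTU × (0.00029308 kWh/BTU) = 209.8 kWh
Cost = 209.8 kWh × $0.303/kWh = $63.58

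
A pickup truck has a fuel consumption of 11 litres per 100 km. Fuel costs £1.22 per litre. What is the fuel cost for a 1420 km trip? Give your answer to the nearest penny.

Fuel = 11 L/100 km × 1420 km / 100 = 156.2 L
Cost = 156.2 L × £1.22/L = £190.56

£190.56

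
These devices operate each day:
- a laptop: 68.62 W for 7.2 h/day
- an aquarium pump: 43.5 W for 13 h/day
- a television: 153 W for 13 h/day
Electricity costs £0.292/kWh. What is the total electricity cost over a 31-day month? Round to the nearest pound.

laptop: 68.62 W × 7.2 h × 31 d = 15,316 Wh = 15.32 kWh
aquarium pump: 43.5 W × 13 h × 31 d = 17,530 Wh = 17.53 kWh
television: 153 W × 13 h × 31 d = 61,659 Wh = 61.66 kWh
Total energy = 15.32 + 17.53 + 61.66 = 94.51 kWh
Cost = 94.51 kWh × £0.292 = £27.60 ≈ £28

£28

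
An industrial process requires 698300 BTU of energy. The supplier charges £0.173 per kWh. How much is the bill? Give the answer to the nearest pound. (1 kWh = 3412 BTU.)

£35

698300 BTU × (0.00029308 kWh/BTU) = 204.7 kWh
Cost = 204.7 kWh × £0.173/kWh = £35.41 ≈ £35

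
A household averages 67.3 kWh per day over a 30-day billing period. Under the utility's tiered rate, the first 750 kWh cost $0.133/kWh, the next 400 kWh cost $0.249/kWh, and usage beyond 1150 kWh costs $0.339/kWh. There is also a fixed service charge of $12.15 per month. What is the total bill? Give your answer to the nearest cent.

$506.09

Usage = 67.3 kWh/day × 30 days = 2019 kWh
First 750 kWh × $0.133 = $99.75
Next 400 kWh × $0.249 = $99.60
Remaining 869 kWh × $0.339 = $294.59
Energy charge = $493.94; + service $12.15 = $506.09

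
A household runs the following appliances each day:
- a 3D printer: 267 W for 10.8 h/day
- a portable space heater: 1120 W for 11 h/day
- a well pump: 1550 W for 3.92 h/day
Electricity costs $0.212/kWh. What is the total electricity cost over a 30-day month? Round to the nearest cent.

3D printer: 267 W × 10.8 h × 30 d = 86,508 Wh = 86.51 kWh
portable space heater: 1120 W × 11 h × 30 d = 369,600 Wh = 369.6 kWh
well pump: 1550 W × 3.92 h × 30 d = 182,280 Wh = 182.3 kWh
Total energy = 86.51 + 369.6 + 182.3 = 638.4 kWh
Cost = 638.4 kWh × $0.212 = $135.34

$135.34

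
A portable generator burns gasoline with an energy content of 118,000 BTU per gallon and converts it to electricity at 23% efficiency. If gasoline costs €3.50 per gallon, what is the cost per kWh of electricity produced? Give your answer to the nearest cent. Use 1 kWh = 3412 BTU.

€0.44

Electrical output per gallon = 118,000 BTU × 0.23 / 3412 BTU/kWh = 7.954 kWh
Cost per kWh = €3.50 / 7.954 kWh = €0.440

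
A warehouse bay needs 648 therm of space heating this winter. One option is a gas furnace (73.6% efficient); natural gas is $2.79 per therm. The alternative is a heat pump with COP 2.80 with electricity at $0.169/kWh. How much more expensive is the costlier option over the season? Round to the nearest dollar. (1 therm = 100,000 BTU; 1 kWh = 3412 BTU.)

Heat load = 648 therm × 100,000 = 64,800,000 BTU
Gas: input = 64,800,000 / 0.736 = 88,043,478 BTU = 880.4 therm → 880.4 × $2.79 = $2,456.41
Heat pump: 64,800,000 BTU / 3412 = 18,990 kWh heat; / 2.80 = 6,783 kWh in → × $0.169 = $1,146.29
Difference = |$2,456.41 − $1,146.29| = $1,310.12 ≈ $1310

$1310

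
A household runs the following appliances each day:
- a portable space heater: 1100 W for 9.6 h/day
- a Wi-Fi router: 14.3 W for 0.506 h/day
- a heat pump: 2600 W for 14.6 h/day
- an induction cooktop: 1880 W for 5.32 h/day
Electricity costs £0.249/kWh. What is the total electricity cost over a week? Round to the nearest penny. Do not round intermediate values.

£102.02

portable space heater: 1100 W × 9.6 h × 7 d = 73,920 Wh = 73.92 kWh
Wi-Fi router: 14.3 W × 0.506 h × 7 d = 51 Wh = 0.05065 kWh
heat pump: 2600 W × 14.6 h × 7 d = 265,720 Wh = 265.7 kWh
induction cooktop: 1880 W × 5.32 h × 7 d = 70,011 Wh = 70.01 kWh
Total energy = 73.92 + 0.05065 + 265.7 + 70.01 = 409.7 kWh
Cost = 409.7 kWh × £0.249 = £102.02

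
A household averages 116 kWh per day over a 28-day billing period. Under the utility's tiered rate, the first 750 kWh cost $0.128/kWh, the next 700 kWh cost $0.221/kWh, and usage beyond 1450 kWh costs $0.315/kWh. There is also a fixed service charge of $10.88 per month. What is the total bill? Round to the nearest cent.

Usage = 116 kWh/day × 28 days = 3248 kWh
First 750 kWh × $0.128 = $96.00
Next 700 kWh × $0.221 = $154.70
Remaining 1798 kWh × $0.315 = $566.37
Energy charge = $817.07; + service $10.88 = $827.95

$827.95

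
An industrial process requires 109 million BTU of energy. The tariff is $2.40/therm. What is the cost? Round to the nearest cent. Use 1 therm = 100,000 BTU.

$2616.00

109 million BTU × (10 therm/million BTU) = 1,090 therm
Cost = 1,090 therm × $2.40/therm = $2,616.00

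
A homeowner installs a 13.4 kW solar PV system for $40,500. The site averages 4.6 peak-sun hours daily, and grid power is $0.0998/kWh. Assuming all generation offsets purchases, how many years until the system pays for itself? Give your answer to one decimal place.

Daily generation = 13.4 kW × 4.6 h = 61.64 kWh
Annual generation = 61.64 × 365 = 22499 kWh
Annual savings = 22499 × $0.0998 = $2,245.36
Payback = $40,500 / $2,245.36 = 18 years

18.0 years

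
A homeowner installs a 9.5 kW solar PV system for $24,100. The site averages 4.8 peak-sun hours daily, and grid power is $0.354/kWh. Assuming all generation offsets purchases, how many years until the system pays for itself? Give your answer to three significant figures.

4.09 years

Daily generation = 9.5 kW × 4.8 h = 45.6 kWh
Annual generation = 45.6 × 365 = 16644 kWh
Annual savings = 16644 × $0.354 = $5,891.98
Payback = $24,100 / $5,891.98 = 4.09 years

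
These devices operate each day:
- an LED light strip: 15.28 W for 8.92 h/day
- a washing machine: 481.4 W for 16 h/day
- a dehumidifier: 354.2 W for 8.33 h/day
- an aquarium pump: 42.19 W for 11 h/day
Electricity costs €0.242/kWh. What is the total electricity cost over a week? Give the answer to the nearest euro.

LED light strip: 15.28 W × 8.92 h × 7 d = 954 Wh = 0.9541 kWh
washing machine: 481.4 W × 16 h × 7 d = 53,917 Wh = 53.92 kWh
dehumidifier: 354.2 W × 8.33 h × 7 d = 20,653 Wh = 20.65 kWh
aquarium pump: 42.19 W × 11 h × 7 d = 3,249 Wh = 3.249 kWh
Total energy = 0.9541 + 53.92 + 20.65 + 3.249 = 78.77 kWh
Cost = 78.77 kWh × €0.242 = €19.06 ≈ €19

€19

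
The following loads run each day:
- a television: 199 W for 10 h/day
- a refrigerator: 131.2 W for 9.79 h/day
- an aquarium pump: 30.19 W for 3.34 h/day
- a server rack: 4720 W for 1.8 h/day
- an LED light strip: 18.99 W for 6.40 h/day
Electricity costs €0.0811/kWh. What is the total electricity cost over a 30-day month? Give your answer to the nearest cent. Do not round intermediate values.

television: 199 W × 10 h × 30 d = 59,700 Wh = 59.7 kWh
refrigerator: 131.2 W × 9.79 h × 30 d = 38,533 Wh = 38.53 kWh
aquarium pump: 30.19 W × 3.34 h × 30 d = 3,025 Wh = 3.025 kWh
server rack: 4720 W × 1.8 h × 30 d = 254,880 Wh = 254.9 kWh
LED light strip: 18.99 W × 6.40 h × 30 d = 3,646 Wh = 3.646 kWh
Total energy = 59.7 + 38.53 + 3.025 + 254.9 + 3.646 = 359.8 kWh
Cost = 359.8 kWh × €0.0811 = €29.18

€29.18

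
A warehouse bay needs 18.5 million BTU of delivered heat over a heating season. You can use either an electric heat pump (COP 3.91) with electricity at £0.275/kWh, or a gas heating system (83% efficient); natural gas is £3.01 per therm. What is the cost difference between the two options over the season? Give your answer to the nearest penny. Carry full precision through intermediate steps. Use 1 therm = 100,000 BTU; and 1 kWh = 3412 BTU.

£289.56

Heat load = 18.5 × 10⁶ BTU = 18,500,000 BTU
Gas: input = 18,500,000 / 0.83 = 22,289,157 BTU = 222.9 therm → 222.9 × £3.01 = £670.90
Heat pump: 18,500,000 BTU / 3412 = 5,422 kWh heat; / 3.91 = 1,387 kWh in → × £0.275 = £381.35
Difference = |£670.90 − £381.35| = £289.56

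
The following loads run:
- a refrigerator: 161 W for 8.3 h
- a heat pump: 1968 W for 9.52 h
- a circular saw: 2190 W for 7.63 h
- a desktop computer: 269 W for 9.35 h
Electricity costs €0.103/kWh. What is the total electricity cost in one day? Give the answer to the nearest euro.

€4

refrigerator: 161 W × 8.3 h = 1,336 Wh = 1.336 kWh
heat pump: 1968 W × 9.52 h = 18,735 Wh = 18.74 kWh
circular saw: 2190 W × 7.63 h = 16,710 Wh = 16.71 kWh
desktop computer: 269 W × 9.35 h = 2,515 Wh = 2.515 kWh
Total energy = 1.336 + 18.74 + 16.71 + 2.515 = 39.3 kWh
Cost = 39.3 kWh × €0.103 = €4.05 ≈ €4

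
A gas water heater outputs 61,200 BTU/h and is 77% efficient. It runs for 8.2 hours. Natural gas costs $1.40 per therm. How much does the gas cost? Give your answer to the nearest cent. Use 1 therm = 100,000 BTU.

Heat delivered = 61,200 BTU/h × 8.2 h = 501,840 BTU
Gas input = 501,840 / 0.770 = 651,740 BTU
= 651,740 / 100,000 = 6.517 therm
Cost = 6.517 × $1.40/therm = $9.12

$9.12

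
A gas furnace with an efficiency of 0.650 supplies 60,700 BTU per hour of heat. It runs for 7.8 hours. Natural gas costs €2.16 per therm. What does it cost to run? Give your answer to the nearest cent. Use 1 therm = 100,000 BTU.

Heat delivered = 60,700 BTU/h × 7.8 h = 473,460 BTU
Gas input = 473,460 / 0.650 = 728,400 BTU
= 728,400 / 100,000 = 7.284 therm
Cost = 7.284 × €2.16/therm = €15.73

€15.73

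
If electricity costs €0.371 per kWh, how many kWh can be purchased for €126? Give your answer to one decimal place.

339.6 kWh

€126 / €0.371 per kWh = 339.6 kWh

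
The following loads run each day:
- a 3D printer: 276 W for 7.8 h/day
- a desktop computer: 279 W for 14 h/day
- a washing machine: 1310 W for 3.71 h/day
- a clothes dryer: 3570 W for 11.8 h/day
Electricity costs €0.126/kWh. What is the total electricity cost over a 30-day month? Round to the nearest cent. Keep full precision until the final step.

€200.51

3D printer: 276 W × 7.8 h × 30 d = 64,584 Wh = 64.58 kWh
desktop computer: 279 W × 14 h × 30 d = 117,180 Wh = 117.2 kWh
washing machine: 1310 W × 3.71 h × 30 d = 145,803 Wh = 145.8 kWh
clothes dryer: 3570 W × 11.8 h × 30 d = 1,263,780 Wh = 1,264 kWh
Total energy = 64.58 + 117.2 + 145.8 + 1,264 = 1,591 kWh
Cost = 1,591 kWh × €0.126 = €200.51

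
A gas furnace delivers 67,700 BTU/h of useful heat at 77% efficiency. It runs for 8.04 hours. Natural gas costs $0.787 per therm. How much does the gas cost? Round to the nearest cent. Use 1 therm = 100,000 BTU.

$5.56

Heat delivered = 67,700 BTU/h × 8.04 h = 544,308 BTU
Gas input = 544,308 / 0.77 = 706,894 BTU
= 706,894 / 100,000 = 7.069 therm
Cost = 7.069 × $0.787/therm = $5.56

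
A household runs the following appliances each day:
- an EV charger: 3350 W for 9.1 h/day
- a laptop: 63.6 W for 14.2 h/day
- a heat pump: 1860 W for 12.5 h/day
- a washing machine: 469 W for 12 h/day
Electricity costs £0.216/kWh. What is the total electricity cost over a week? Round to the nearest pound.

EV charger: 3350 W × 9.1 h × 7 d = 213,395 Wh = 213.4 kWh
laptop: 63.6 W × 14.2 h × 7 d = 6,322 Wh = 6.322 kWh
heat pump: 1860 W × 12.5 h × 7 d = 162,750 Wh = 162.8 kWh
washing machine: 469 W × 12 h × 7 d = 39,396 Wh = 39.4 kWh
Total energy = 213.4 + 6.322 + 162.8 + 39.4 = 421.9 kWh
Cost = 421.9 kWh × £0.216 = £91.12 ≈ £91

£91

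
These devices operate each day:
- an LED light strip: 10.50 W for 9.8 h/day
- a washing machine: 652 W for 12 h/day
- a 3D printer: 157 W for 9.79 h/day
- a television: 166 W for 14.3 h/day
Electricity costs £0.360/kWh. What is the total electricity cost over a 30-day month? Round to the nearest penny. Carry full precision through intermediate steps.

LED light strip: 10.50 W × 9.8 h × 30 d = 3,087 Wh = 3.087 kWh
washing machine: 652 W × 12 h × 30 d = 234,720 Wh = 234.7 kWh
3D printer: 157 W × 9.79 h × 30 d = 46,111 Wh = 46.11 kWh
television: 166 W × 14.3 h × 30 d = 71,214 Wh = 71.21 kWh
Total energy = 3.087 + 234.7 + 46.11 + 71.21 = 355.1 kWh
Cost = 355.1 kWh × £0.360 = £127.85

£127.85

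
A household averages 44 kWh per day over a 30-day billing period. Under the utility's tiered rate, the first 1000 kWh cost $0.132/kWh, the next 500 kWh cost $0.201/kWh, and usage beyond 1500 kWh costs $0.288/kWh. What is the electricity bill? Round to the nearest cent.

$196.32

Usage = 44 kWh/day × 30 days = 1320 kWh
First 1000 kWh × $0.132 = $132.00
Next 320 kWh × $0.201 = $64.32
Remaining tier: 0 kWh (not reached)
Total = $196.32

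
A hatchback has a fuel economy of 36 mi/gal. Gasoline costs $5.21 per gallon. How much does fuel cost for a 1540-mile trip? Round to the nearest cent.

Fuel = 1540 mi / 36 mpg = 42.78 gal
Cost = 42.78 gal × $5.21/gal = $222.87

$222.87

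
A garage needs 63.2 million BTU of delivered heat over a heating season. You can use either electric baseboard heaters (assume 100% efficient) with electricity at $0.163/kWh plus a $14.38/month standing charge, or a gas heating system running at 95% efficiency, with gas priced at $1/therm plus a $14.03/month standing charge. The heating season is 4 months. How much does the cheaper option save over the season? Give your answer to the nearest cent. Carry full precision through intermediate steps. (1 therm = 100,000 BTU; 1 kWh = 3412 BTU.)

$2355.36

Heat load = 63.2 × 10⁶ BTU = 63,200,000 BTU
Gas: input = 63,200,000 / 0.95 = 66,526,316 BTU = 665.3 therm → 665.3 × $1 = $665.26; + 4 × $14.03 standing = $721.38
Electric: 63,200,000 BTU / 3412 = 18,520 kWh → × $0.163 = $3,019.23; + 4 × $14.38 standing = $3,076.75
Difference = |$721.38 − $3,076.75| = $2,355.36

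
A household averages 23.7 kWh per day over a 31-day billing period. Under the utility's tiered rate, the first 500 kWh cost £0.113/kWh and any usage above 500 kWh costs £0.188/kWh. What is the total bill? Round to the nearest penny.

£100.62

Usage = 23.7 kWh/day × 31 days = 734.7 kWh
First 500 kWh × £0.113 = £56.50
Remaining 234.7 kWh × £0.188 = £44.12
Total = £100.62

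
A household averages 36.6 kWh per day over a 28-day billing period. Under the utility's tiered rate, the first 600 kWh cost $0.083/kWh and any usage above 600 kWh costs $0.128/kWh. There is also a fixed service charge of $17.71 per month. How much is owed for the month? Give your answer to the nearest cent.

Usage = 36.6 kWh/day × 28 days = 1024.8 kWh
First 600 kWh × $0.083 = $49.80
Remaining 424.8 kWh × $0.128 = $54.37
Energy charge = $104.17; + service $17.71 = $121.88

$121.88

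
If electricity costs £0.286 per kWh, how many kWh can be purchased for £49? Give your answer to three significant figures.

£49 / £0.286 per kWh = 171.3 kWh

171 kWh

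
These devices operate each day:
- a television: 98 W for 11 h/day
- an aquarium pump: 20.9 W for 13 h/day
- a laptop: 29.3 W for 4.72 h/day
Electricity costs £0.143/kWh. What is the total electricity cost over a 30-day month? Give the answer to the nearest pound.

television: 98 W × 11 h × 30 d = 32,340 Wh = 32.34 kWh
aquarium pump: 20.9 W × 13 h × 30 d = 8,151 Wh = 8.151 kWh
laptop: 29.3 W × 4.72 h × 30 d = 4,149 Wh = 4.149 kWh
Total energy = 32.34 + 8.151 + 4.149 = 44.64 kWh
Cost = 44.64 kWh × £0.143 = £6.38 ≈ £6

£6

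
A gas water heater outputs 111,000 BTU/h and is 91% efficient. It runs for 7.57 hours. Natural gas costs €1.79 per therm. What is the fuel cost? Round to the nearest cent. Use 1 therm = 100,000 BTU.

Heat delivered = 111,000 BTU/h × 7.57 h = 840,270 BTU
Gas input = 840,270 / 0.91 = 923,374 BTU
= 923,374 / 100,000 = 9.234 therm
Cost = 9.234 × €1.79/therm = €16.53

€16.53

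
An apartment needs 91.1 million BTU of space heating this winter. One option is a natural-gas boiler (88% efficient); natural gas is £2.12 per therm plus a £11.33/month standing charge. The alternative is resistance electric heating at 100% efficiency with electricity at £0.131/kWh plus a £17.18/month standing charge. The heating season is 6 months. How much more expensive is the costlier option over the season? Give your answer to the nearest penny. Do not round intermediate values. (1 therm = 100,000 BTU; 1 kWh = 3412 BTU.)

Heat load = 91.1 × 10⁶ BTU = 91,100,000 BTU
Gas: input = 91,100,000 / 0.88 = 103,522,727 BTU = 1,035 therm → 1,035 × £2.12 = £2,194.68; + 6 × £11.33 standing = £2,262.66
Electric: 91,100,000 BTU / 3412 = 26,700 kWh → × £0.131 = £3,497.68; + 6 × £17.18 standing = £3,600.76
Difference = |£2,262.66 − £3,600.76| = £1,338.10

£1338.10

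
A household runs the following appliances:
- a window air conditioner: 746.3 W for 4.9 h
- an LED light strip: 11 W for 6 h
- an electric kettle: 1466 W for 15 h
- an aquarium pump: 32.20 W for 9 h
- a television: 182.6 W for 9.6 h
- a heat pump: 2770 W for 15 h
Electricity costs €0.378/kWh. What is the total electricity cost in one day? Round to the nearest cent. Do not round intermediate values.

window air conditioner: 746.3 W × 4.9 h = 3,657 Wh = 3.657 kWh
LED light strip: 11 W × 6 h = 66 Wh = 0.066 kWh
electric kettle: 1466 W × 15 h = 21,990 Wh = 21.99 kWh
aquarium pump: 32.20 W × 9 h = 290 Wh = 0.2898 kWh
television: 182.6 W × 9.6 h = 1,753 Wh = 1.753 kWh
heat pump: 2770 W × 15 h = 41,550 Wh = 41.55 kWh
Total energy = 3.657 + 0.066 + 21.99 + 0.2898 + 1.753 + 41.55 = 69.31 kWh
Cost = 69.31 kWh × €0.378 = €26.20

€26.20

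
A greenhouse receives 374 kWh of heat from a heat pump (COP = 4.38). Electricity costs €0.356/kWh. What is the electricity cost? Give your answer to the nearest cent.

Electrical input = 374 kWh / 4.38 = 85.39 kWh
Cost = 85.39 × €0.356/kWh = €30.40

€30.40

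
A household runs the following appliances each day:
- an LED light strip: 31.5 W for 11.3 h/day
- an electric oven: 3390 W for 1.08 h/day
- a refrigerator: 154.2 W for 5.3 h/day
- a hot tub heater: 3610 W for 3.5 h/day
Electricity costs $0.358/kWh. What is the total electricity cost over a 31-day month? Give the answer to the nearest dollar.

$194

LED light strip: 31.5 W × 11.3 h × 31 d = 11,034 Wh = 11.03 kWh
electric oven: 3390 W × 1.08 h × 31 d = 113,497 Wh = 113.5 kWh
refrigerator: 154.2 W × 5.3 h × 31 d = 25,335 Wh = 25.34 kWh
hot tub heater: 3610 W × 3.5 h × 31 d = 391,685 Wh = 391.7 kWh
Total energy = 11.03 + 113.5 + 25.34 + 391.7 = 541.6 kWh
Cost = 541.6 kWh × $0.358 = $193.88 ≈ $194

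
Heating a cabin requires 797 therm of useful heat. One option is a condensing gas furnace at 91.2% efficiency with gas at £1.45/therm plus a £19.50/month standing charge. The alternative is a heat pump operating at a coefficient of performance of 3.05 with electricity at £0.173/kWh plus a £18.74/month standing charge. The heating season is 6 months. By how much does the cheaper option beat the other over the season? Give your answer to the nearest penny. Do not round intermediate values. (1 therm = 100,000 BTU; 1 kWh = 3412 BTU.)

Heat load = 797 therm × 100,000 = 79,700,000 BTU
Gas: input = 79,700,000 / 0.912 = 87,390,351 BTU = 873.9 therm → 873.9 × £1.45 = £1,267.16; + 6 × £19.50 standing = £1,384.16
Heat pump: 79,700,000 BTU / 3412 = 23,360 kWh heat; / 3.05 = 7,659 kWh in → × £0.173 = £1,324.94; + 6 × £18.74 standing = £1,437.38
Difference = |£1,384.16 − £1,437.38| = £53.22

£53.22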